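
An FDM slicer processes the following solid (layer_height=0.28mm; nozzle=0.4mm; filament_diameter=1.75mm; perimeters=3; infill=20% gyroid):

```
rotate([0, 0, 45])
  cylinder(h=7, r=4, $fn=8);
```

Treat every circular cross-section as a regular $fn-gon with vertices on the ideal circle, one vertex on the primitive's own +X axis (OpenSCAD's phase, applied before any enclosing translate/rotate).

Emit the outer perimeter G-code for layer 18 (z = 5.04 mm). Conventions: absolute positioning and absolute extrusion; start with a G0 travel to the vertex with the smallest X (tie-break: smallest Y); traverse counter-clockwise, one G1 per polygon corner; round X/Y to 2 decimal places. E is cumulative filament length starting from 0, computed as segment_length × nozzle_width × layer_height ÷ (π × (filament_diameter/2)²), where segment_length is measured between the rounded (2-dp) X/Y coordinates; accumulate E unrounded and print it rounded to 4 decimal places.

At z = 5.04 mm: the r=4 cylinder gives a regular 8-gon of circumradius 4 (constant along its height); (whole slice rotated 45° about Z — lengths, areas and connectivity unchanged). The outline is a single polygon with 8 vertices. Extrusion per mm of travel: 0.4 × 0.28 / (π × 0.875²) = 0.046564. Accumulating E over each segment gives final E = 1.1408.

G0 X-4.00 Y0.00 Z5.04
G1 X-2.83 Y-2.83 E0.1426
G1 X0.00 Y-4.00 E0.2852
G1 X2.83 Y-2.83 E0.4278
G1 X4.00 Y0.00 E0.5704
G1 X2.83 Y2.83 E0.7130
G1 X0.00 Y4.00 E0.8556
G1 X-2.83 Y2.83 E0.9982
G1 X-4.00 Y0.00 E1.1408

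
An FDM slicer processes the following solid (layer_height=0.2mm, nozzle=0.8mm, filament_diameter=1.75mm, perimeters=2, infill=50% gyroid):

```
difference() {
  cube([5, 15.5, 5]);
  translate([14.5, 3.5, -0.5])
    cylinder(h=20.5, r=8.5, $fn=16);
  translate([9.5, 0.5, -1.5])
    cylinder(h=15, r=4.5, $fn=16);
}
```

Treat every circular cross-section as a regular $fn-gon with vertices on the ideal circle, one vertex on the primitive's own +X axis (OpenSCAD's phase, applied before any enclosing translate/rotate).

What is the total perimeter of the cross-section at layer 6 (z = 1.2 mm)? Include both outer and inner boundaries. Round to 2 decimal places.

At z = 1.2 mm: the cube (footprint 5×15.5) is included at this height (perimeter 41.00 mm); the r=8.5 cylinder at (14.5, 3.5) contributes a regular 16-gon of circumradius 8.5 (perimeter = 2·16·8.500·sin(180°/16) = 53.06 mm); the r=4.5 cylinder at (9.5, 0.5) gives a regular 16-gon of circumradius 4.5 (constant along its height) (perimeter = 2·16·4.500·sin(180°/16) = 28.09 mm); Taking the first minus the rest: starting from the 5×15.5 cube, the r=8.5 cylinder at (14.5, 3.5) misses the remaining region (no effect); the r=4.5 cylinder at (9.5, 0.5) misses the remaining region (no effect) — boundary = 41.00 mm. Overall, the cross-section is a single solid region. Total boundary length (outer) = 41.00 mm.

41.00 mm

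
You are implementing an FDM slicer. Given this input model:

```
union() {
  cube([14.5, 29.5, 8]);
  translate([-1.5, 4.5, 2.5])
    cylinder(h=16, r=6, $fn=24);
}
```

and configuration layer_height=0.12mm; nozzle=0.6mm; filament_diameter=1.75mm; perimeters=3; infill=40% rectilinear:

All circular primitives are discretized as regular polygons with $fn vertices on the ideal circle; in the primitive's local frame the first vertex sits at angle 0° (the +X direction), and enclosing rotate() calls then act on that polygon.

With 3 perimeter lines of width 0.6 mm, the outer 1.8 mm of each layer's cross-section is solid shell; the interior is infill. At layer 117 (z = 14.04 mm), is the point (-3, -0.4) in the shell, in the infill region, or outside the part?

At z = 14.04 mm: the cube is absent (z outside [0, 8]); the cylinder at (-1.5, 4.5): section is a regular 24-gon, circumradius r=6; Merging all regions: only the r=6 cylinder at (-1.5, 4.5) is present, so the union is just that shape — 1 connected region. Overall, the cross-section is a single solid region. The nearest boundary edge runs (-4.50, -0.70)→(-3.05, -1.30); distance from the point to it = 0.85 mm. The point is inside the cross-section, 0.85 mm from the nearest boundary — within the 1.8 mm shell band (3 × 0.6).

shell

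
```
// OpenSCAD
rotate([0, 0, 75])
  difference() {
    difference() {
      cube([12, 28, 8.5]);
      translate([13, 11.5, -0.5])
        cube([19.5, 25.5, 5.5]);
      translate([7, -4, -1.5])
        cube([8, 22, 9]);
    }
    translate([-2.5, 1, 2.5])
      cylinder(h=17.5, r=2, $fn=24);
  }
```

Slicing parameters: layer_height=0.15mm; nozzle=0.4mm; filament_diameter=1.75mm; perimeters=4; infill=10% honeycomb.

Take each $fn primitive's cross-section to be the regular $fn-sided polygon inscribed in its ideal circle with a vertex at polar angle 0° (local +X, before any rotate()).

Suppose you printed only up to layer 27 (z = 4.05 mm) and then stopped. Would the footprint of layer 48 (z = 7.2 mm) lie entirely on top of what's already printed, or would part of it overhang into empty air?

entirely on top

Compare the two slices. At z = 4.05: the cube (footprint 12×28) is included at this height (area 336.00 mm²); the cube at (13, 11.5) is present — its section is the full 19.5×25.5 rectangle (area 497.25 mm²); the cube at (7, -4) is present — its section is the full 8×22 rectangle (area 176.00 mm²); After the difference (first − rest): starting from the 12×28 cube (336.00 mm²), the 19.5×25.5 cube at (13, 11.5) misses the remaining region (no effect); the 8×22 cube at (7, -4) partially overlaps it — only the 90.00 mm² overlap (of its 176.00 mm²) is removed, clipping the outline — area = 246.00 mm²; the r=2 cylinder at (-2.5, 1) gives a regular 24-gon of circumradius 2 (constant along its height) (area = (24/2)·2.000²·sin(360°/24) = 12.42 mm²); Taking the first minus the rest: starting from the result so far (246.00 mm²), the r=2 cylinder at (-2.5, 1) misses the remaining region (no effect) — area = 246.00 mm²; (rotated 75° about Z; rotation is an isometry so areas/perimeters/island counts are preserved). At z = 7.2: the cube (footprint 12×28) is included at this height (area 336.00 mm²); the cube at (13, 11.5) is not intersected at this z (z outside [-0.5, 5]); the cube at (7, -4) is present — its section is the full 8×22 rectangle (area 176.00 mm²); Subtracting the remaining from the first: starting from the 12×28 cube (336.00 mm²), the 8×22 cube at (7, -4) partially overlaps it — only the 90.00 mm² overlap (of its 176.00 mm²) is removed, clipping the outline — area = 246.00 mm²; the r=2 cylinder at (-2.5, 1) gives a regular 24-gon of circumradius 2 (constant along its height) (area = (24/2)·2.000²·sin(360°/24) = 12.42 mm²); Taking the first minus the rest: starting from the result so far (246.00 mm²), the r=2 cylinder at (-2.5, 1) misses the remaining region (no effect) — area = 246.00 mm²; (rotated 75° about Z; rotation is an isometry so areas/perimeters/island counts are preserved). Checking containment: the cross-section at z = 7.2 is a subset of the cross-section at z = 4.05.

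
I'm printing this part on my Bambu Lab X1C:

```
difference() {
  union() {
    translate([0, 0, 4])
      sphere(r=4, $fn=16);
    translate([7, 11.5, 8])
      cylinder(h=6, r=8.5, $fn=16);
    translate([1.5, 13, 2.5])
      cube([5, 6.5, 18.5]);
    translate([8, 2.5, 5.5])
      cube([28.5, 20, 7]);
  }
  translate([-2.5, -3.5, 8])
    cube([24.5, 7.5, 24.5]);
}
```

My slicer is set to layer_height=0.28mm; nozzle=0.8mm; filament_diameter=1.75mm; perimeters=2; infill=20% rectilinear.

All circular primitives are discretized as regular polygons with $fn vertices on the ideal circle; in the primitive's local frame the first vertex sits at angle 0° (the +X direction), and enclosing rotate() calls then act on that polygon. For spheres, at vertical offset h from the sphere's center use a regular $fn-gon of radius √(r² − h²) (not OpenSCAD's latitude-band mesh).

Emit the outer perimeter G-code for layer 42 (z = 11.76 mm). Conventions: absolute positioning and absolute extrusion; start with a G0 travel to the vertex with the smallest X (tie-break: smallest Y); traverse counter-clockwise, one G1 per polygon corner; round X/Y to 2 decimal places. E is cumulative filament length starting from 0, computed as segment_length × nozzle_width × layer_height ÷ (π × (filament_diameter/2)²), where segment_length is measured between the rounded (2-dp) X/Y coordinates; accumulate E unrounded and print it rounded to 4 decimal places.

G0 X-1.50 Y11.50 Z11.76
G1 X-0.85 Y8.25 E0.3087
G1 X0.99 Y5.49 E0.6176
G1 X3.22 Y4.00 E0.8673
G1 X22.00 Y4.00 E2.6163
G1 X22.00 Y2.50 E2.7560
G1 X36.50 Y2.50 E4.1064
G1 X36.50 Y22.50 E5.9689
G1 X8.00 Y22.50 E8.6231
G1 X8.00 Y19.80 E8.8745
G1 X7.00 Y20.00 E8.9695
G1 X4.49 Y19.50 E9.2078
G1 X1.50 Y19.50 E9.4863
G1 X1.50 Y17.85 E9.6400
G1 X0.99 Y17.51 E9.6970
G1 X-0.85 Y14.75 E10.0060
G1 X-1.50 Y11.50 E10.3146

At z = 11.76 mm: the sphere is absent (|z−center|=7.760 > r=4); the r=8.5 cylinder at (7, 11.5) gives a regular 16-gon of circumradius 8.5 (constant along its height); the cube at (1.5, 13) is present — its section is the full 5×6.5 rectangle; the 28.5×20 cube at (8, 2.5) contributes its full rectangle; Taking the union: the regions partially overlap (shared area 124.22 mm²), so overlapping operands fuse into one piece — 1 connected region; the cube at (-2.5, -3.5) is present — its section is the full 24.5×7.5 rectangle; Taking the first minus the rest: starting from the result so far, the 24.5×7.5 cube at (-2.5, -3.5) partially overlaps it — only the 24.19 mm² overlap (of its 183.75 mm²) is removed, clipping the outline — 1 connected region. The outline is a single polygon with 16 vertices. Extrusion per mm of travel: 0.8 × 0.28 / (π × 0.875²) = 0.093128. Accumulating E over each segment gives final E = 10.3146.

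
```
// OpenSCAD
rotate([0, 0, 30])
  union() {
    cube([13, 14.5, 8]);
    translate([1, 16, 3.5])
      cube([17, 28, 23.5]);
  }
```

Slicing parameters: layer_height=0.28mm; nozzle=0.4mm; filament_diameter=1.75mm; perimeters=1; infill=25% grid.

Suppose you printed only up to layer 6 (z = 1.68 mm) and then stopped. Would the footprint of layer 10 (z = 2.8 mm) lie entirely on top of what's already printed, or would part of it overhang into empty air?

Compare the two slices. At z = 1.68: the cube (footprint 13×14.5) is included at this height (area 188.50 mm²); the cube at (1, 16) is not intersected at this z (z outside [3.5, 27]); Taking the union: only the 13×14.5 cube is present, so the union is just that shape — area = 188.50 mm²; (whole slice rotated 30° about Z — lengths, areas and connectivity unchanged). At z = 2.8: the cube (footprint 13×14.5) is included at this height (area 188.50 mm²); the cube at (1, 16) does not reach this height (z outside [3.5, 27]); Combining (union): only the 13×14.5 cube is present, so the union is just that shape — area = 188.50 mm²; (rotated 30° about Z; rotation is an isometry so areas/perimeters/island counts are preserved). Checking containment: the cross-section at z = 2.8 is a subset of the cross-section at z = 1.68.

entirely on top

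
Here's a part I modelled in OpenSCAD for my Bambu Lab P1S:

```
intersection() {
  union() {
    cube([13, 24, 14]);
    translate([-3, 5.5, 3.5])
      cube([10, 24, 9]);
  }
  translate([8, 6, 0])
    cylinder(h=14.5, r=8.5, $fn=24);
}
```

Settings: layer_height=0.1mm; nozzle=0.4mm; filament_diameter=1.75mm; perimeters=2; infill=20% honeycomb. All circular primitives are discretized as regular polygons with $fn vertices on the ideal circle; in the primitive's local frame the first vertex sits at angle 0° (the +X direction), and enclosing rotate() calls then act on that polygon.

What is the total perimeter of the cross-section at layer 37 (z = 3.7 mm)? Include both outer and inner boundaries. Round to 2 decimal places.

49.52 mm

At z = 3.7 mm: the cube is present — its section is the full 13×24 rectangle (perimeter 74.00 mm); the cube at (-3, 5.5) (footprint 10×24) is included at this height (perimeter 68.00 mm); Taking the union: the regions partially overlap (shared area 129.50 mm²), so the edge portions inside another operand are dropped and the merged outline is re-measured after clipping — boundary = 91.00 mm; the cylinder at (8, 6): section is a regular 24-gon, circumradius r=8.5 (perimeter = 2·24·8.500·sin(180°/24) = 53.25 mm); Keeping only the common overlap: the r=8.5 cylinder at (8, 6) partially overlaps the result so far; clipping to the common part keeps 171.19 mm² — boundary = 49.52 mm. Overall, the cross-section is a single solid region. Total boundary length (outer) = 49.52 mm.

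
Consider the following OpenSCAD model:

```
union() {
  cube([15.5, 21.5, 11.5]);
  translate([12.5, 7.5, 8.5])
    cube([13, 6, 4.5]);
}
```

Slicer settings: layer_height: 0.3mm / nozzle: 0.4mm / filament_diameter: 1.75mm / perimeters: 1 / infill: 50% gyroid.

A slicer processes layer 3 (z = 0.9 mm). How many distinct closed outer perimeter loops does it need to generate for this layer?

At z = 0.9 mm: the 15.5×21.5 cube contributes its full rectangle; the cube at (12.5, 7.5) is absent (z outside [8.5, 13]); Merging all regions: only the 15.5×21.5 cube is present, so the union is just that shape — 1 connected region. The result has 1 disconnected region.

1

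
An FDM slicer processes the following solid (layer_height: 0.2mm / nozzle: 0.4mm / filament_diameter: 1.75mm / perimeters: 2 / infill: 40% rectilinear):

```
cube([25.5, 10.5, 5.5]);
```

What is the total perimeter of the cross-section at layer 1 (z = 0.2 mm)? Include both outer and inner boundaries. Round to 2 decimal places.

At z = 0.2 mm: the cube (footprint 25.5×10.5) is included at this height (perimeter 72.00 mm). Overall, the cross-section is a single solid region. Total boundary length (outer) = 72.00 mm.

72.00 mm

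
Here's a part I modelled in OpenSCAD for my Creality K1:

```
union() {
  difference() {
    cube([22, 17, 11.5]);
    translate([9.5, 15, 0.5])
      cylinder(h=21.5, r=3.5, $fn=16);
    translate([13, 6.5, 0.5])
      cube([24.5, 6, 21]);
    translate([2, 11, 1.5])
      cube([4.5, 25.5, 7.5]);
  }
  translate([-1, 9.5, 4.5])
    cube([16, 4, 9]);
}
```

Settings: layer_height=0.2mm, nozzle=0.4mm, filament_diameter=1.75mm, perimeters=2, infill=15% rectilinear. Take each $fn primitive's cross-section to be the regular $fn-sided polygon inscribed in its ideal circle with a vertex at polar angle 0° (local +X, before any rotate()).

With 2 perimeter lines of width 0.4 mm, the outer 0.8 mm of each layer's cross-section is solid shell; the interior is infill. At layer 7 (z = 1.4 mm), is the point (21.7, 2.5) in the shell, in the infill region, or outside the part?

shell

At z = 1.4 mm: the cube (footprint 22×17) is included at this height; the cylinder at (9.5, 15): section is a regular 16-gon, circumradius r=3.5; the 24.5×6 cube at (13, 6.5) contributes its full rectangle; the cube at (2, 11) does not reach this height (z outside [1.5, 9]); Taking the first minus the rest: starting from the 22×17 cube, the r=3.5 cylinder at (9.5, 15) partially overlaps it — only the 31.75 mm² overlap (of its 37.50 mm²) is removed, clipping the outline; the 24.5×6 cube at (13, 6.5) partially overlaps it — only the 54.00 mm² overlap (of its 147.00 mm²) is removed, clipping the outline — 1 connected region; the cube at (-1, 9.5) is not intersected at this z (z outside [4.5, 13.5]); Taking the union: only the result so far is present, so the union is just that shape — 1 connected region. Overall, the cross-section is a single solid region. The nearest boundary edge runs (22.00, 6.50)→(22.00, 0.00); distance from the point to it = 0.30 mm. The point is inside the cross-section, 0.30 mm from the nearest boundary — within the 0.8 mm shell band (2 × 0.4).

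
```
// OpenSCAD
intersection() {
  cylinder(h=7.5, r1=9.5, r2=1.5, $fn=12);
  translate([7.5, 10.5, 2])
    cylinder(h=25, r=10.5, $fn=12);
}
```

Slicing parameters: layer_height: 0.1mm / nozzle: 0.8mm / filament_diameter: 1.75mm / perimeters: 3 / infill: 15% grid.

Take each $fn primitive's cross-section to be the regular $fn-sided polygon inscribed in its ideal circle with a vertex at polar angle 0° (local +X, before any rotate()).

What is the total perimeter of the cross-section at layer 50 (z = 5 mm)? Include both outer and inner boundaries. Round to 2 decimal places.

11.36 mm

At z = 5 mm: the cone contributes a regular 12-gon of circumradius 4.167 (interpolated between r1=9.5 and r2=1.5 at t=0.667) (perimeter = 2·12·4.167·sin(180°/12) = 25.88 mm); the r=10.5 cylinder at (7.5, 10.5) contributes a regular 12-gon of circumradius 10.5 (perimeter = 2·12·10.500·sin(180°/12) = 65.22 mm); Taking the intersection: the r=10.5 cylinder at (7.5, 10.5) partially overlaps the cone; clipping to the common part keeps 5.34 mm² — boundary = 11.36 mm. Overall, the cross-section is a single solid region. Total boundary length (outer) = 11.36 mm.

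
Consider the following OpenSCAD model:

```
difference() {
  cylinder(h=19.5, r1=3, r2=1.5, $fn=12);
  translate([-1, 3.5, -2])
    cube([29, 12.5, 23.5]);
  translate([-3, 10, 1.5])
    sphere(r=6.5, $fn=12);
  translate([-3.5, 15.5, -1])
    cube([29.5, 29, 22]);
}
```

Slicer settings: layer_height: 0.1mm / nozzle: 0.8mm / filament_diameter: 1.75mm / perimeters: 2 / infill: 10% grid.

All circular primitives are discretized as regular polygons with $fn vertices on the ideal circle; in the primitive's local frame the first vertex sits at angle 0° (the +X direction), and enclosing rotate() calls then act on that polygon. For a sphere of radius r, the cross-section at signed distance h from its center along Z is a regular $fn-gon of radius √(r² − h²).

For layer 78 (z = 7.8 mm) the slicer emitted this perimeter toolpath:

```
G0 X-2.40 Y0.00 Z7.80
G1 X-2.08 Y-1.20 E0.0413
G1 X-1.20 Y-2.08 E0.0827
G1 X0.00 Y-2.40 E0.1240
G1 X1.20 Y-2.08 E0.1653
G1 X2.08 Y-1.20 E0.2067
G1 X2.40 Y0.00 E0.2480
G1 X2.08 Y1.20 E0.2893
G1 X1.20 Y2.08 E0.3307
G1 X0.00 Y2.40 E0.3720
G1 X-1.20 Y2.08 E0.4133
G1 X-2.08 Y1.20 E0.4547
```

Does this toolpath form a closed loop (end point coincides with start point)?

Start point (G0): (-2.40, 0.00). End point (last G1): the path does not return to the start — open.

no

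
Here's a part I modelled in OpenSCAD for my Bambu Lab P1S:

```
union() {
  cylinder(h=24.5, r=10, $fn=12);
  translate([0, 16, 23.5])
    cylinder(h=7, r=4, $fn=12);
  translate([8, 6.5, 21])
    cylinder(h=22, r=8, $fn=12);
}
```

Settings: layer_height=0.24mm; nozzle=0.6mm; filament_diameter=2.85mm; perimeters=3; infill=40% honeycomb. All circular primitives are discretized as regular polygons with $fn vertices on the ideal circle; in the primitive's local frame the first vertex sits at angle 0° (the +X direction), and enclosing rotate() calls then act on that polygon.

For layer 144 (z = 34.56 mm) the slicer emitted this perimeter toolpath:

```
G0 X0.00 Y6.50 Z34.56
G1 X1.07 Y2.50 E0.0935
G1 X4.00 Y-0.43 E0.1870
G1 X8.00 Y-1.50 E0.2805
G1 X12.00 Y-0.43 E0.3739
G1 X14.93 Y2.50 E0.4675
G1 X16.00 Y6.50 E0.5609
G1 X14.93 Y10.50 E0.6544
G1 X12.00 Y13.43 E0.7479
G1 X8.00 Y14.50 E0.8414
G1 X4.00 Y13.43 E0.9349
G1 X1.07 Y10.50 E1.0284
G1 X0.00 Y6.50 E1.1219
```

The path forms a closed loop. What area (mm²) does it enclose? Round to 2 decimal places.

Apply the shoelace formula to the sequence of (X, Y) vertices; enclosed area = 192.05 mm².

192.05 mm²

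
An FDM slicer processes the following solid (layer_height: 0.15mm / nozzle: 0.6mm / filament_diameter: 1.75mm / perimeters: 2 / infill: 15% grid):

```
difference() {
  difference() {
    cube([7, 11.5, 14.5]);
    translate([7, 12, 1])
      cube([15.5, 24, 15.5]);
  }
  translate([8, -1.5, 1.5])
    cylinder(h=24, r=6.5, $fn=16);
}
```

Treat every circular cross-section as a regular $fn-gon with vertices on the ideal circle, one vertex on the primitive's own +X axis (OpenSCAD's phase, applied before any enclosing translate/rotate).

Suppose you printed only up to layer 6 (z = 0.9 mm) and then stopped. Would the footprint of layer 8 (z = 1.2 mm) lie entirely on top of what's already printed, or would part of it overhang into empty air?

entirely on top

Compare the two slices. At z = 0.9: the 7×11.5 cube contributes its full rectangle (area 80.50 mm²); the cube at (7, 12) does not reach this height (z outside [1, 16.5]); After the difference (first − rest): none of the subtracted shapes is present at this height, so the 7×11.5 cube is unchanged — area = 80.50 mm²; the cylinder at (8, -1.5) does not reach this height (z outside [1.5, 25.5]); After the difference (first − rest): none of the subtracted shapes is present at this height, so the result so far is unchanged — area = 80.50 mm². At z = 1.2: the cube (footprint 7×11.5) is included at this height (area 80.50 mm²); the cube at (7, 12) is present — its section is the full 15.5×24 rectangle (area 372.00 mm²); Subtracting the remaining from the first: starting from the 7×11.5 cube (80.50 mm²), the 15.5×24 cube at (7, 12) misses the remaining region (no effect) — area = 80.50 mm²; the cylinder at (8, -1.5) does not reach this height (z outside [1.5, 25.5]); Subtracting the remaining from the first: none of the subtracted shapes is present at this height, so the result so far is unchanged — area = 80.50 mm². Checking containment: the cross-section at z = 1.2 is a subset of the cross-section at z = 0.9.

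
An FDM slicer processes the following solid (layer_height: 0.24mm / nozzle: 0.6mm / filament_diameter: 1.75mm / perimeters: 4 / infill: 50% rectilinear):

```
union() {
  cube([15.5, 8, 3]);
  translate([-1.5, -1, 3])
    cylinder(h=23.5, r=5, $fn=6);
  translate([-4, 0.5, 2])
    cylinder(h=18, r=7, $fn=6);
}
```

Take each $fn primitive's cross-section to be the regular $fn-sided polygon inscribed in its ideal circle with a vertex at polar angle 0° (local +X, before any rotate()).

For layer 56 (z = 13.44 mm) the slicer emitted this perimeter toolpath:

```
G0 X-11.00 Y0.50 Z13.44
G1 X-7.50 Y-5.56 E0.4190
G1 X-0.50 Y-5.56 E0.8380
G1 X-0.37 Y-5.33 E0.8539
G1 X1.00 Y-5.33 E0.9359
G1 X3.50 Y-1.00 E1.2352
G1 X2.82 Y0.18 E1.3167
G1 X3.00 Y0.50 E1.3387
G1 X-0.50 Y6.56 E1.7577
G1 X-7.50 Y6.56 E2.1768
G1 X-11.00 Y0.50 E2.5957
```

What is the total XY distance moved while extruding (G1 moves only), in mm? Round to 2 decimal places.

43.36 mm

Sum the Euclidean lengths of each G1 segment: total = 43.36 mm.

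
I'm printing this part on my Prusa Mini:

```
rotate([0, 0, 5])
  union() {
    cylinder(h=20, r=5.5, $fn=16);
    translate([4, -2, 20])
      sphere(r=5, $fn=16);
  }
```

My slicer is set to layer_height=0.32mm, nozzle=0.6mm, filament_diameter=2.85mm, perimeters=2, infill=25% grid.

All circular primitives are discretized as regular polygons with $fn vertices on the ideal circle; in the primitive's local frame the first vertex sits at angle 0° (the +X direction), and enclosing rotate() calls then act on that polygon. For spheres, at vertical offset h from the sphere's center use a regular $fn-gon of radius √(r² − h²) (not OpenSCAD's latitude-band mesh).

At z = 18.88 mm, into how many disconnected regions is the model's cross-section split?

1

At z = 18.88 mm: the r=5.5 cylinder contributes a regular 16-gon of circumradius 5.5; the r=5 sphere at (4, -2) slices to a regular 16-gon of circumradius 4.873 (√(r²−h²) with h=1.12 from center); Taking the union: the regions partially overlap (shared area 37.88 mm²), so overlapping operands fuse into one piece — 1 connected region; (whole slice rotated 5° about Z — lengths, areas and connectivity unchanged). The result has 1 disconnected region.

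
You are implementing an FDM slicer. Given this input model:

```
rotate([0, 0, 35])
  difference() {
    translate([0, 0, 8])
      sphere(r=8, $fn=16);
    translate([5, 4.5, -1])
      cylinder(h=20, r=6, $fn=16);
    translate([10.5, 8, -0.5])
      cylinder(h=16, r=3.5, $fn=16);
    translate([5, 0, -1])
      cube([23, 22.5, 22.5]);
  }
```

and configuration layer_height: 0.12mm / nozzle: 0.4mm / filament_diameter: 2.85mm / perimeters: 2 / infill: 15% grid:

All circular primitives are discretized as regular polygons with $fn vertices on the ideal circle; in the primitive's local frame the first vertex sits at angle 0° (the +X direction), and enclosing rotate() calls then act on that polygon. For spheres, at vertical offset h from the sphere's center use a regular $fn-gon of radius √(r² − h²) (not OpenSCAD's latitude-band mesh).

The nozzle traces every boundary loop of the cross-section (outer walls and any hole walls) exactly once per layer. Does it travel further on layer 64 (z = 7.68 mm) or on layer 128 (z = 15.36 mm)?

Layer 64 (z = 7.68): the r=8 sphere contributes a regular 16-gon of circumradius √(8²−0.32²) = 7.994 (perimeter = 2·16·7.994·sin(180°/16) = 49.90 mm); the r=6 cylinder at (5, 4.5) gives a regular 16-gon of circumradius 6 (constant along its height) (perimeter = 2·16·6.000·sin(180°/16) = 37.46 mm); the r=3.5 cylinder at (10.5, 8) gives a regular 16-gon of circumradius 3.5 (constant along its height) (perimeter = 2·16·3.500·sin(180°/16) = 21.85 mm); the cube at (5, 0) is present — its section is the full 23×22.5 rectangle (perimeter 91.00 mm); After the difference (first − rest): starting from the r=8 sphere, the r=6 cylinder at (5, 4.5) partially overlaps it — only the 59.35 mm² overlap (of its 110.21 mm²) is removed, clipping the outline; the r=3.5 cylinder at (10.5, 8) misses the remaining region (no effect); the 23×22.5 cube at (5, 0) misses the remaining region (no effect) — boundary = 53.09 mm; (whole slice rotated 35° about Z — lengths, areas and connectivity unchanged). So its perimeter = 53.09 mm. Layer 128 (z = 15.36): the r=8 sphere contributes a regular 16-gon of circumradius √(8²−7.36²) = 3.135 (perimeter = 2·16·3.135·sin(180°/16) = 19.57 mm); the r=6 cylinder at (5, 4.5) contributes a regular 16-gon of circumradius 6 (perimeter = 2·16·6.000·sin(180°/16) = 37.46 mm); the cylinder at (10.5, 8): section is a regular 16-gon, circumradius r=3.5 (perimeter = 2·16·3.500·sin(180°/16) = 21.85 mm); the cube at (5, 0) (footprint 23×22.5) is included at this height (perimeter 91.00 mm); Taking the first minus the rest: starting from the r=8 sphere, the r=6 cylinder at (5, 4.5) partially overlaps it — only the 8.77 mm² overlap (of its 110.21 mm²) is removed, clipping the outline; the r=3.5 cylinder at (10.5, 8) misses the remaining region (no effect); the 23×22.5 cube at (5, 0) misses the remaining region (no effect) — boundary = 18.57 mm; (whole slice rotated 35° about Z — lengths, areas and connectivity unchanged). So its perimeter = 18.57 mm. Layer 64 is larger (53.09 vs 18.57 mm).

layer 64 (z = 7.68 mm)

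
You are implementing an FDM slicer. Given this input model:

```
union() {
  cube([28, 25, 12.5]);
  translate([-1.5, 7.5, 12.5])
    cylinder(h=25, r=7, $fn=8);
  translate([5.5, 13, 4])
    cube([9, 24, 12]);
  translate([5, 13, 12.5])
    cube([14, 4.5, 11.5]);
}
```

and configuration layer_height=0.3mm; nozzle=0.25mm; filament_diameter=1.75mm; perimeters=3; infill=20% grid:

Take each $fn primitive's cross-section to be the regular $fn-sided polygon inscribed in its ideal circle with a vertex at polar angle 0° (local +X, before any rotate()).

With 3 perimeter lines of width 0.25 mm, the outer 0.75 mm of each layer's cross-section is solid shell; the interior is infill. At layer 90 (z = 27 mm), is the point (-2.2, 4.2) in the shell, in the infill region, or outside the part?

infill

At z = 27 mm: the cube does not reach this height (z outside [0, 12.5]); the r=7 cylinder at (-1.5, 7.5) contributes a regular 8-gon of circumradius 7; the cube at (5.5, 13) is absent (z outside [4, 16]); the cube at (5, 13) is not intersected at this z (z outside [12.5, 24]); Merging all regions: only the r=7 cylinder at (-1.5, 7.5) is present, so the union is just that shape — 1 connected region. Overall, the cross-section is a single solid region. The nearest boundary edge runs (-6.45, 2.55)→(-1.50, 0.50); distance from the point to it = 3.15 mm. The point is inside the cross-section and 3.15 mm from the nearest boundary — more than the 0.75 mm shell width (3 × 0.25), so it's in the infill interior.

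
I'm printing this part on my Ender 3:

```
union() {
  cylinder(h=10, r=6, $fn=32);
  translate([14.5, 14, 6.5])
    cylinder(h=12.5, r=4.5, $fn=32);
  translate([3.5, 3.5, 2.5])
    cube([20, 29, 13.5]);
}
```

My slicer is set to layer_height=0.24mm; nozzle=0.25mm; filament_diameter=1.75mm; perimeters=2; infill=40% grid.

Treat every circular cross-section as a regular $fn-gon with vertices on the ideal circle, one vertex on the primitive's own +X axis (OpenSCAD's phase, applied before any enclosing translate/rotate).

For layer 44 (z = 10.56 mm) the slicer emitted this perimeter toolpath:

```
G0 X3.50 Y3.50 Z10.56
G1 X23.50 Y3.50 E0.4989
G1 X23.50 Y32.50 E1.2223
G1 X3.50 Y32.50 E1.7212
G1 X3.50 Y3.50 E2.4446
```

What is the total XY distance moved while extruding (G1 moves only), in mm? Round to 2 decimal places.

Sum the Euclidean lengths of each G1 segment: total = 98.00 mm.

98.00 mm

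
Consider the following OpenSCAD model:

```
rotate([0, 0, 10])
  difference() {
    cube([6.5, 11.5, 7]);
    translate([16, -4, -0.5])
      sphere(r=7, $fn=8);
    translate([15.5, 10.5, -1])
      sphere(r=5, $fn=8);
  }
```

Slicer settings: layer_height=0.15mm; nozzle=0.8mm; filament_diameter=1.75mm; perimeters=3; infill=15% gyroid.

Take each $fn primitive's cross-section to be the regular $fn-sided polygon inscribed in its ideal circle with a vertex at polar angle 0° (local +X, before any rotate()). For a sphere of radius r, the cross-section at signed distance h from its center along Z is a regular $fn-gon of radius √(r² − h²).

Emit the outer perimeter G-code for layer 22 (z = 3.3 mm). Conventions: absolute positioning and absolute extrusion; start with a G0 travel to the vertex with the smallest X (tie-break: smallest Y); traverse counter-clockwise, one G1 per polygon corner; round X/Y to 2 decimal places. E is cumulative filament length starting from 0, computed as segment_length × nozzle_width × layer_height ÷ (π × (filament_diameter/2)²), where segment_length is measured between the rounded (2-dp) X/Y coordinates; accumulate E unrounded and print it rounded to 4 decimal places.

G0 X-2.00 Y11.33 Z3.30
G1 X0.00 Y0.00 E0.5740
G1 X6.40 Y1.13 E0.8982
G1 X4.40 Y12.45 E1.4717
G1 X-2.00 Y11.33 E1.7959

At z = 3.3 mm: the cube is present — its section is the full 6.5×11.5 rectangle; the r=7 sphere at (16, -4) contributes a regular 8-gon of circumradius √(7²−3.8²) = 5.879; the r=5 sphere at (15.5, 10.5) contributes a regular 8-gon of circumradius √(5²−4.3²) = 2.551; Subtracting the remaining from the first: starting from the 6.5×11.5 cube, the r=7 sphere at (16, -4) misses the remaining region (no effect); the r=5 sphere at (15.5, 10.5) misses the remaining region (no effect) — 1 connected region; (whole slice rotated 10° about Z — lengths, areas and connectivity unchanged). The outline is a single polygon with 4 vertices. Extrusion per mm of travel: 0.8 × 0.15 / (π × 0.875²) = 0.049890. Accumulating E over each segment gives final E = 1.7959.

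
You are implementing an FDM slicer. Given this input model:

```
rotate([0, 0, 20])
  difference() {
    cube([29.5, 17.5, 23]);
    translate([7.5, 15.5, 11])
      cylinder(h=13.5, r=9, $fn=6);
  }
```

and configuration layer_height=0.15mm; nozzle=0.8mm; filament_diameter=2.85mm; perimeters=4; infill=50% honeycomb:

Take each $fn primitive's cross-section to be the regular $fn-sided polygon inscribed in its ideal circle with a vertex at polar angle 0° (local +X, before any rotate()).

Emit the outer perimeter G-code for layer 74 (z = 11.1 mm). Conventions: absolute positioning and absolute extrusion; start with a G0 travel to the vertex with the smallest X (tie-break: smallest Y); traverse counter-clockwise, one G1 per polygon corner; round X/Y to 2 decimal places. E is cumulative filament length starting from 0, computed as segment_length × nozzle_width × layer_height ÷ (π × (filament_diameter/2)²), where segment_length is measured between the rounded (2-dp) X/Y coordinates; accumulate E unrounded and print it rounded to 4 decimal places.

At z = 11.1 mm: the 29.5×17.5 cube contributes its full rectangle; the cylinder at (7.5, 15.5): section is a regular 6-gon, circumradius r=9; Taking the first minus the rest: starting from the 29.5×17.5 cube, the r=9 cylinder at (7.5, 15.5) partially overlaps it — only the 135.12 mm² overlap (of its 210.44 mm²) is removed, clipping the outline — 1 connected region; (rotated 20° about Z; rotation is an isometry so areas/perimeters/island counts are preserved). The outline is a single polygon with 8 vertices. Extrusion per mm of travel: 0.8 × 0.15 / (π × 1.425²) = 0.018811. Accumulating E over each segment gives final E = 1.8877.

G0 X-4.41 Y12.12 Z11.10
G1 X0.00 Y0.00 E0.2426
G1 X27.72 Y10.09 E0.7975
G1 X21.74 Y26.53 E1.1266
G1 X8.43 Y21.69 E1.3930
G1 X10.20 Y20.21 E1.4364
G1 X8.64 Y11.35 E1.6056
G1 X0.18 Y8.27 E1.7750
G1 X-4.41 Y12.12 E1.8877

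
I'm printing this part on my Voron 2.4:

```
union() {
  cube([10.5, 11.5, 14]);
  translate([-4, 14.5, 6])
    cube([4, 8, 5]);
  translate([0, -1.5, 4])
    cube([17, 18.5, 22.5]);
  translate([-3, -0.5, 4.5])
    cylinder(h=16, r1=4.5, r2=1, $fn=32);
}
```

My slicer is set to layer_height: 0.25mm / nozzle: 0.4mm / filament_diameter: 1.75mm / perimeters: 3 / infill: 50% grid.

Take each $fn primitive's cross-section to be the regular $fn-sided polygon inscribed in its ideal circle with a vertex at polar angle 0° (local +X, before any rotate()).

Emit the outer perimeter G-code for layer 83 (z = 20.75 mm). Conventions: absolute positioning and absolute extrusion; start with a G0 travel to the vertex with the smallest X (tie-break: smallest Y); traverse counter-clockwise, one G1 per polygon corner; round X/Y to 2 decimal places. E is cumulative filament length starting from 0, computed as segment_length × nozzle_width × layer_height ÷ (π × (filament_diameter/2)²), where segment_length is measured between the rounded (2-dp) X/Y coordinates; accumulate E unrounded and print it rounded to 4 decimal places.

G0 X0.00 Y-1.50 Z20.75
G1 X17.00 Y-1.50 E0.7068
G1 X17.00 Y17.00 E1.4759
G1 X0.00 Y17.00 E2.1827
G1 X0.00 Y-1.50 E2.9518

At z = 20.75 mm: the cube is not intersected at this z (z outside [0, 14]); the cube at (-4, 14.5) is not intersected at this z (z outside [6, 11]); the cube at (0, -1.5) is present — its section is the full 17×18.5 rectangle; the cone at (-3, -0.5) does not reach this height (z outside [4.5, 20.5]); Combining (union): only the 17×18.5 cube at (0, -1.5) is present, so the union is just that shape — 1 connected region. The outline is a single polygon with 4 vertices. Extrusion per mm of travel: 0.4 × 0.25 / (π × 0.875²) = 0.041575. Accumulating E over each segment gives final E = 2.9518.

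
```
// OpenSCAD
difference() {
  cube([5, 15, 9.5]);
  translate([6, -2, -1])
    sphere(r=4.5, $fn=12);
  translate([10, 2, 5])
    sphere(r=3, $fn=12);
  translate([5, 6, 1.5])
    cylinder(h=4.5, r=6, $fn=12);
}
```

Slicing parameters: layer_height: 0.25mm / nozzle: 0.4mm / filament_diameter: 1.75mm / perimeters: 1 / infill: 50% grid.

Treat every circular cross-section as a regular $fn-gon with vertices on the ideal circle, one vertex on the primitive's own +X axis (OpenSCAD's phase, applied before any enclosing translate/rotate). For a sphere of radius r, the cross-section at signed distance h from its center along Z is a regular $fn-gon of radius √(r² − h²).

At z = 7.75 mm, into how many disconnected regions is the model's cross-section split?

At z = 7.75 mm: the cube is present — its section is the full 5×15 rectangle; the sphere at (6, -2) is absent (|z−center|=8.750 > r=4.5); the r=3 sphere at (10, 2) contributes a regular 12-gon of circumradius √(3²−2.75²) = 1.199; the cylinder at (5, 6) is absent (z outside [1.5, 6]); After the difference (first − rest): starting from the 5×15 cube, the r=3 sphere at (10, 2) misses the remaining region (no effect) — 1 connected region. The result has 1 disconnected region.

1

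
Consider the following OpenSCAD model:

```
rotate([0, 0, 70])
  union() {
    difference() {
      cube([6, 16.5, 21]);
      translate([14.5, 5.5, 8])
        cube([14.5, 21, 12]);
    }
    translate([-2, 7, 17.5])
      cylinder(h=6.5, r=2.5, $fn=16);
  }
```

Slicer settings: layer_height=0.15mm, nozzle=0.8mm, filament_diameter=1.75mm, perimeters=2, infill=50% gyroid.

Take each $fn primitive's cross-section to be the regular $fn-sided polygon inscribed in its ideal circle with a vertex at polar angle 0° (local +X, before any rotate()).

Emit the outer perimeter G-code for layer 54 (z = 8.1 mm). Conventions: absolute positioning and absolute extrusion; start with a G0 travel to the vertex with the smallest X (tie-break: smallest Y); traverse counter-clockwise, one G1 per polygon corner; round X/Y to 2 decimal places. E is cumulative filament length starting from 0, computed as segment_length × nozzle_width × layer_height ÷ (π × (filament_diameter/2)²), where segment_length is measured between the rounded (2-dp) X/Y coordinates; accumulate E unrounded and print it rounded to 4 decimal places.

G0 X-15.50 Y5.64 Z8.10
G1 X0.00 Y0.00 E0.8229
G1 X2.05 Y5.64 E1.1223
G1 X-13.45 Y11.28 E1.9452
G1 X-15.50 Y5.64 E2.2446

At z = 8.1 mm: the 6×16.5 cube contributes its full rectangle; the cube at (14.5, 5.5) is present — its section is the full 14.5×21 rectangle; After the difference (first − rest): starting from the 6×16.5 cube, the 14.5×21 cube at (14.5, 5.5) misses the remaining region (no effect) — 1 connected region; the cylinder at (-2, 7) is absent (z outside [17.5, 24]); Merging all regions: only that combined region is present, so the union is just that shape — 1 connected region; (whole slice rotated 70° about Z — lengths, areas and connectivity unchanged). The outline is a single polygon with 4 vertices. Extrusion per mm of travel: 0.8 × 0.15 / (π × 0.875²) = 0.049890. Accumulating E over each segment gives final E = 2.2446.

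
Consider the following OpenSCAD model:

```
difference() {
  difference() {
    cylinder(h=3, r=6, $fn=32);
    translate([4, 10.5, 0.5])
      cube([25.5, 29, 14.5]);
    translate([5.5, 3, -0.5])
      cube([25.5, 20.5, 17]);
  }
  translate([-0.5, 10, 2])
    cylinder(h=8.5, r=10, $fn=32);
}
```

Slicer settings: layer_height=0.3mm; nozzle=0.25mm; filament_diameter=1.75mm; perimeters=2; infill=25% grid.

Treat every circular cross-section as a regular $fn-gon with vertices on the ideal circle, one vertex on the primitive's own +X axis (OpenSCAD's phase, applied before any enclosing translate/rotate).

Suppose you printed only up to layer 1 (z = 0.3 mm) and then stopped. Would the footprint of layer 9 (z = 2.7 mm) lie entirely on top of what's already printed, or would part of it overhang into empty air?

Compare the two slices. At z = 0.3: the cylinder: section is a regular 32-gon, circumradius r=6 (area = (32/2)·6.000²·sin(360°/32) = 112.37 mm²); the cube at (4, 10.5) does not reach this height (z outside [0.5, 15]); the cube at (5.5, 3) (footprint 25.5×20.5) is included at this height (area 522.75 mm²); Subtracting the remaining from the first: starting from the r=6 cylinder (112.37 mm²), the 25.5×20.5 cube at (5.5, 3) misses the remaining region (no effect) — area = 112.37 mm²; the cylinder at (-0.5, 10) does not reach this height (z outside [2, 10.5]); After the difference (first − rest): none of the subtracted shapes is present at this height, so that combined region is unchanged — area = 112.37 mm². At z = 2.7: the r=6 cylinder contributes a regular 32-gon of circumradius 6 (area = (32/2)·6.000²·sin(360°/32) = 112.37 mm²); the 25.5×29 cube at (4, 10.5) contributes its full rectangle (area 739.50 mm²); the cube at (5.5, 3) (footprint 25.5×20.5) is included at this height (area 522.75 mm²); Subtracting the remaining from the first: starting from the r=6 cylinder (112.37 mm²), the 25.5×29 cube at (4, 10.5) misses the remaining region (no effect); the 25.5×20.5 cube at (5.5, 3) misses the remaining region (no effect) — area = 112.37 mm²; the cylinder at (-0.5, 10): section is a regular 32-gon, circumradius r=10 (area = (32/2)·10.000²·sin(360°/32) = 312.14 mm²); After the difference (first − rest): starting from the result so far (112.37 mm²), the r=10 cylinder at (-0.5, 10) partially overlaps it — only the 48.46 mm² overlap (of its 312.14 mm²) is removed, clipping the outline — area = 63.92 mm². Checking containment: the cross-section at z = 2.7 is a subset of the cross-section at z = 0.3.

entirely on top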